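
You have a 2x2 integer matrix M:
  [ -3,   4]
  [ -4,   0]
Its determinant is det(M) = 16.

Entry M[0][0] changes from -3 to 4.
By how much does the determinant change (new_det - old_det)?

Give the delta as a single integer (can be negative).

Cofactor C_00 = 0
Entry delta = 4 - -3 = 7
Det delta = entry_delta * cofactor = 7 * 0 = 0

Answer: 0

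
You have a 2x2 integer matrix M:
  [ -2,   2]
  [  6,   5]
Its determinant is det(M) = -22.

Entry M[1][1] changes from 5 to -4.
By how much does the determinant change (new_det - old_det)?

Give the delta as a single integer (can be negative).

Answer: 18

Derivation:
Cofactor C_11 = -2
Entry delta = -4 - 5 = -9
Det delta = entry_delta * cofactor = -9 * -2 = 18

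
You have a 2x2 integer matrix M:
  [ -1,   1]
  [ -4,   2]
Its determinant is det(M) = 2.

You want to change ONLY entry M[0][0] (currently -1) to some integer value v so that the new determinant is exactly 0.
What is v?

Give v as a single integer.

det is linear in entry M[0][0]: det = old_det + (v - -1) * C_00
Cofactor C_00 = 2
Want det = 0: 2 + (v - -1) * 2 = 0
  (v - -1) = -2 / 2 = -1
  v = -1 + (-1) = -2

Answer: -2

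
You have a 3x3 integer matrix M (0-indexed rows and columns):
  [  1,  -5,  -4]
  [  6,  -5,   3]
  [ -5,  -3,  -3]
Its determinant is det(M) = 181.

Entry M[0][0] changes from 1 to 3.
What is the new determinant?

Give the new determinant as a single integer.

Answer: 229

Derivation:
det is linear in row 0: changing M[0][0] by delta changes det by delta * cofactor(0,0).
Cofactor C_00 = (-1)^(0+0) * minor(0,0) = 24
Entry delta = 3 - 1 = 2
Det delta = 2 * 24 = 48
New det = 181 + 48 = 229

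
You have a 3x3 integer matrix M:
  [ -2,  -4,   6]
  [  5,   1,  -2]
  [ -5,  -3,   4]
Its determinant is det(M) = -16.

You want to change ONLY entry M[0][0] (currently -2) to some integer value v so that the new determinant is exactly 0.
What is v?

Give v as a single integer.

Answer: -10

Derivation:
det is linear in entry M[0][0]: det = old_det + (v - -2) * C_00
Cofactor C_00 = -2
Want det = 0: -16 + (v - -2) * -2 = 0
  (v - -2) = 16 / -2 = -8
  v = -2 + (-8) = -10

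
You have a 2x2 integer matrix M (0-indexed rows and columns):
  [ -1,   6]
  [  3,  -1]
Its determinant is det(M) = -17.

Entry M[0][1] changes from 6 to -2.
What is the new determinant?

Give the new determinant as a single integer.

det is linear in row 0: changing M[0][1] by delta changes det by delta * cofactor(0,1).
Cofactor C_01 = (-1)^(0+1) * minor(0,1) = -3
Entry delta = -2 - 6 = -8
Det delta = -8 * -3 = 24
New det = -17 + 24 = 7

Answer: 7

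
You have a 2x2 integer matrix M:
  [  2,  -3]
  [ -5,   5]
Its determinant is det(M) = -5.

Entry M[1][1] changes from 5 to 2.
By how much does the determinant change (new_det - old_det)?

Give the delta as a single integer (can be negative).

Answer: -6

Derivation:
Cofactor C_11 = 2
Entry delta = 2 - 5 = -3
Det delta = entry_delta * cofactor = -3 * 2 = -6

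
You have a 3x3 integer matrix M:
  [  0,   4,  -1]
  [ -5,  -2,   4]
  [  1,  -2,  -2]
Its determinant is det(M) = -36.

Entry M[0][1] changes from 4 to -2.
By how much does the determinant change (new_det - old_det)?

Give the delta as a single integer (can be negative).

Answer: 36

Derivation:
Cofactor C_01 = -6
Entry delta = -2 - 4 = -6
Det delta = entry_delta * cofactor = -6 * -6 = 36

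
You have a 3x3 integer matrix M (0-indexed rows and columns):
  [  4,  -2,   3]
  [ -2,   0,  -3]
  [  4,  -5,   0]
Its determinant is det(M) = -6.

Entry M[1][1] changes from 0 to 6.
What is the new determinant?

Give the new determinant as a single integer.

det is linear in row 1: changing M[1][1] by delta changes det by delta * cofactor(1,1).
Cofactor C_11 = (-1)^(1+1) * minor(1,1) = -12
Entry delta = 6 - 0 = 6
Det delta = 6 * -12 = -72
New det = -6 + -72 = -78

Answer: -78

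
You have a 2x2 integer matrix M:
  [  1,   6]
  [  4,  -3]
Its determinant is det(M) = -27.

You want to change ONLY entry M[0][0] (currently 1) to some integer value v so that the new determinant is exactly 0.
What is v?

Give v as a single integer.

det is linear in entry M[0][0]: det = old_det + (v - 1) * C_00
Cofactor C_00 = -3
Want det = 0: -27 + (v - 1) * -3 = 0
  (v - 1) = 27 / -3 = -9
  v = 1 + (-9) = -8

Answer: -8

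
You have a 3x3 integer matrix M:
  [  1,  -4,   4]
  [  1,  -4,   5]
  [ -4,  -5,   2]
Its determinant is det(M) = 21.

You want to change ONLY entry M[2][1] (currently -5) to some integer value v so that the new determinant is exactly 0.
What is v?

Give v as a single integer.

Answer: 16

Derivation:
det is linear in entry M[2][1]: det = old_det + (v - -5) * C_21
Cofactor C_21 = -1
Want det = 0: 21 + (v - -5) * -1 = 0
  (v - -5) = -21 / -1 = 21
  v = -5 + (21) = 16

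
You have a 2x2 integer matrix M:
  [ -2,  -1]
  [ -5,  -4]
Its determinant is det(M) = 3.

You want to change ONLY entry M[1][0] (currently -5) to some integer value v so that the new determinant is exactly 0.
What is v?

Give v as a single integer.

Answer: -8

Derivation:
det is linear in entry M[1][0]: det = old_det + (v - -5) * C_10
Cofactor C_10 = 1
Want det = 0: 3 + (v - -5) * 1 = 0
  (v - -5) = -3 / 1 = -3
  v = -5 + (-3) = -8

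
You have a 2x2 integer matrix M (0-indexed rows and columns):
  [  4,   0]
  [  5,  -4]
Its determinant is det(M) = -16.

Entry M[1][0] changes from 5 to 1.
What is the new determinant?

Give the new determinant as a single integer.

det is linear in row 1: changing M[1][0] by delta changes det by delta * cofactor(1,0).
Cofactor C_10 = (-1)^(1+0) * minor(1,0) = 0
Entry delta = 1 - 5 = -4
Det delta = -4 * 0 = 0
New det = -16 + 0 = -16

Answer: -16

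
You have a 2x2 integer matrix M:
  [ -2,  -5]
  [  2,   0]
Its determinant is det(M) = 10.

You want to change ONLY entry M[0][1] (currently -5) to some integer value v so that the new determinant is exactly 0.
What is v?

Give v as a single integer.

Answer: 0

Derivation:
det is linear in entry M[0][1]: det = old_det + (v - -5) * C_01
Cofactor C_01 = -2
Want det = 0: 10 + (v - -5) * -2 = 0
  (v - -5) = -10 / -2 = 5
  v = -5 + (5) = 0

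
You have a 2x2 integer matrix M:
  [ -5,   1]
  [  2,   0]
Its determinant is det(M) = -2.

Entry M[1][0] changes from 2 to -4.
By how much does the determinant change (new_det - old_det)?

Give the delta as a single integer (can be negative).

Cofactor C_10 = -1
Entry delta = -4 - 2 = -6
Det delta = entry_delta * cofactor = -6 * -1 = 6

Answer: 6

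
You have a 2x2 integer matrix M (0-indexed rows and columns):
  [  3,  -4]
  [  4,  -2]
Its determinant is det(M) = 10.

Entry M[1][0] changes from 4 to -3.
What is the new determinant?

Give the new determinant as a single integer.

det is linear in row 1: changing M[1][0] by delta changes det by delta * cofactor(1,0).
Cofactor C_10 = (-1)^(1+0) * minor(1,0) = 4
Entry delta = -3 - 4 = -7
Det delta = -7 * 4 = -28
New det = 10 + -28 = -18

Answer: -18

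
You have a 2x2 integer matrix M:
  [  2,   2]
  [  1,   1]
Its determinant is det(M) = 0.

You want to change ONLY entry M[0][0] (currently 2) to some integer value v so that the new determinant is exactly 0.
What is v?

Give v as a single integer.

det is linear in entry M[0][0]: det = old_det + (v - 2) * C_00
Cofactor C_00 = 1
Want det = 0: 0 + (v - 2) * 1 = 0
  (v - 2) = 0 / 1 = 0
  v = 2 + (0) = 2

Answer: 2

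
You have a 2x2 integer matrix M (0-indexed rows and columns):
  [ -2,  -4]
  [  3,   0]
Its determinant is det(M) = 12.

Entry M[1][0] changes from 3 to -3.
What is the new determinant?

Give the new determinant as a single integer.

det is linear in row 1: changing M[1][0] by delta changes det by delta * cofactor(1,0).
Cofactor C_10 = (-1)^(1+0) * minor(1,0) = 4
Entry delta = -3 - 3 = -6
Det delta = -6 * 4 = -24
New det = 12 + -24 = -12

Answer: -12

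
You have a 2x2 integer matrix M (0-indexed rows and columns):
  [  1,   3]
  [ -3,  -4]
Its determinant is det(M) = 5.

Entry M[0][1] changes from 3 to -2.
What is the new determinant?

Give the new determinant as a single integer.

Answer: -10

Derivation:
det is linear in row 0: changing M[0][1] by delta changes det by delta * cofactor(0,1).
Cofactor C_01 = (-1)^(0+1) * minor(0,1) = 3
Entry delta = -2 - 3 = -5
Det delta = -5 * 3 = -15
New det = 5 + -15 = -10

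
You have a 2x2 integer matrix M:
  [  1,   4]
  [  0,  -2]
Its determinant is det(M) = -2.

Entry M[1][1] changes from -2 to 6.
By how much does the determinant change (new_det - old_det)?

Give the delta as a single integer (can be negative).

Cofactor C_11 = 1
Entry delta = 6 - -2 = 8
Det delta = entry_delta * cofactor = 8 * 1 = 8

Answer: 8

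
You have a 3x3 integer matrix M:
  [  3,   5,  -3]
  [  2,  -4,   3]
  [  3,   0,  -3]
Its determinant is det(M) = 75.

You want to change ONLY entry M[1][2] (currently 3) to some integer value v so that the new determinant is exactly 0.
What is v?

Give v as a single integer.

det is linear in entry M[1][2]: det = old_det + (v - 3) * C_12
Cofactor C_12 = 15
Want det = 0: 75 + (v - 3) * 15 = 0
  (v - 3) = -75 / 15 = -5
  v = 3 + (-5) = -2

Answer: -2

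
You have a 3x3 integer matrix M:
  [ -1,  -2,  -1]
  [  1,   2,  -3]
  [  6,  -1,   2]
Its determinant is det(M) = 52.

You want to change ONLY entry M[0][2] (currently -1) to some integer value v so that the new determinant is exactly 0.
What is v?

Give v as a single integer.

det is linear in entry M[0][2]: det = old_det + (v - -1) * C_02
Cofactor C_02 = -13
Want det = 0: 52 + (v - -1) * -13 = 0
  (v - -1) = -52 / -13 = 4
  v = -1 + (4) = 3

Answer: 3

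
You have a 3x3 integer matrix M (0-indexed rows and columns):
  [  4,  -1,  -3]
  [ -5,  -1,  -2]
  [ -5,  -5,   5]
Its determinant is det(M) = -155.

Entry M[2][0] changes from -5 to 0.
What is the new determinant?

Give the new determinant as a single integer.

Answer: -160

Derivation:
det is linear in row 2: changing M[2][0] by delta changes det by delta * cofactor(2,0).
Cofactor C_20 = (-1)^(2+0) * minor(2,0) = -1
Entry delta = 0 - -5 = 5
Det delta = 5 * -1 = -5
New det = -155 + -5 = -160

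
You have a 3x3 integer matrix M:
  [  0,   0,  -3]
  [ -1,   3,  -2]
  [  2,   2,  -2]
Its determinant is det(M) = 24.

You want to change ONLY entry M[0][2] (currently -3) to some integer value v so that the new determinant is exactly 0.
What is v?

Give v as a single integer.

Answer: 0

Derivation:
det is linear in entry M[0][2]: det = old_det + (v - -3) * C_02
Cofactor C_02 = -8
Want det = 0: 24 + (v - -3) * -8 = 0
  (v - -3) = -24 / -8 = 3
  v = -3 + (3) = 0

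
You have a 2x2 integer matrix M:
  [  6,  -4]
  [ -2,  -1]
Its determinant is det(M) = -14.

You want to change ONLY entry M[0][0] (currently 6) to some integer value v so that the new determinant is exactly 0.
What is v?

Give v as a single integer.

Answer: -8

Derivation:
det is linear in entry M[0][0]: det = old_det + (v - 6) * C_00
Cofactor C_00 = -1
Want det = 0: -14 + (v - 6) * -1 = 0
  (v - 6) = 14 / -1 = -14
  v = 6 + (-14) = -8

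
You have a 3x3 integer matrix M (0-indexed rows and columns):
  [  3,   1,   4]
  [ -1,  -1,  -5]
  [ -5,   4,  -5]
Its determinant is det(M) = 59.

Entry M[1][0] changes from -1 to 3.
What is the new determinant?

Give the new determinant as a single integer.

det is linear in row 1: changing M[1][0] by delta changes det by delta * cofactor(1,0).
Cofactor C_10 = (-1)^(1+0) * minor(1,0) = 21
Entry delta = 3 - -1 = 4
Det delta = 4 * 21 = 84
New det = 59 + 84 = 143

Answer: 143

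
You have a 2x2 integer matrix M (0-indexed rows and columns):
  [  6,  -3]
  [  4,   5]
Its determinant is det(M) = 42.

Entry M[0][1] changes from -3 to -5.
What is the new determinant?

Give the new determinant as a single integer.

det is linear in row 0: changing M[0][1] by delta changes det by delta * cofactor(0,1).
Cofactor C_01 = (-1)^(0+1) * minor(0,1) = -4
Entry delta = -5 - -3 = -2
Det delta = -2 * -4 = 8
New det = 42 + 8 = 50

Answer: 50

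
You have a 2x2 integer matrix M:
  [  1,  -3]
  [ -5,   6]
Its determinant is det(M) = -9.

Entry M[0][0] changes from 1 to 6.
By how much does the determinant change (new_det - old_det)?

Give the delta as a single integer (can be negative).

Answer: 30

Derivation:
Cofactor C_00 = 6
Entry delta = 6 - 1 = 5
Det delta = entry_delta * cofactor = 5 * 6 = 30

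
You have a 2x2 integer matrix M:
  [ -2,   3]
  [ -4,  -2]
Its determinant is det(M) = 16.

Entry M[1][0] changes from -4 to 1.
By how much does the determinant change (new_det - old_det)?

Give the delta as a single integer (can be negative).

Answer: -15

Derivation:
Cofactor C_10 = -3
Entry delta = 1 - -4 = 5
Det delta = entry_delta * cofactor = 5 * -3 = -15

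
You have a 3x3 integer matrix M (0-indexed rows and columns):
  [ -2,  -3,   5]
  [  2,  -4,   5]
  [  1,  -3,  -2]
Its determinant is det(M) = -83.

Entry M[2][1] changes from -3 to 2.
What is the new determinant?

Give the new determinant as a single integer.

det is linear in row 2: changing M[2][1] by delta changes det by delta * cofactor(2,1).
Cofactor C_21 = (-1)^(2+1) * minor(2,1) = 20
Entry delta = 2 - -3 = 5
Det delta = 5 * 20 = 100
New det = -83 + 100 = 17

Answer: 17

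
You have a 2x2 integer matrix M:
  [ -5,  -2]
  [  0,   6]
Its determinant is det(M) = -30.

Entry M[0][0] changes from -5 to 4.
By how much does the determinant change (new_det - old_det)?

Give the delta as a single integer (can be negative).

Answer: 54

Derivation:
Cofactor C_00 = 6
Entry delta = 4 - -5 = 9
Det delta = entry_delta * cofactor = 9 * 6 = 54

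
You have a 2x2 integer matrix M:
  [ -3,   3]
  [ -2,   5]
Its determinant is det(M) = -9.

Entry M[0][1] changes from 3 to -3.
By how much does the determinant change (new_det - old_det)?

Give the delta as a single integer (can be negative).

Cofactor C_01 = 2
Entry delta = -3 - 3 = -6
Det delta = entry_delta * cofactor = -6 * 2 = -12

Answer: -12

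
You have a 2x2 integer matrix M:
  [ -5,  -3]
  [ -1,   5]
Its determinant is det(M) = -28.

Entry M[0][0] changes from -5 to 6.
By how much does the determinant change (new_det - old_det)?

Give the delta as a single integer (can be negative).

Cofactor C_00 = 5
Entry delta = 6 - -5 = 11
Det delta = entry_delta * cofactor = 11 * 5 = 55

Answer: 55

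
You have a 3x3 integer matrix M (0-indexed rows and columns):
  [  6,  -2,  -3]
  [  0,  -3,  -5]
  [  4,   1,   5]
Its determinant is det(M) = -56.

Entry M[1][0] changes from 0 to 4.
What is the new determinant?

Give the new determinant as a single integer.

det is linear in row 1: changing M[1][0] by delta changes det by delta * cofactor(1,0).
Cofactor C_10 = (-1)^(1+0) * minor(1,0) = 7
Entry delta = 4 - 0 = 4
Det delta = 4 * 7 = 28
New det = -56 + 28 = -28

Answer: -28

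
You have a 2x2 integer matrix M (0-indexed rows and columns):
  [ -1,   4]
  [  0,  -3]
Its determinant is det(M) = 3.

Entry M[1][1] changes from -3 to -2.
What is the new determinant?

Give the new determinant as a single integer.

det is linear in row 1: changing M[1][1] by delta changes det by delta * cofactor(1,1).
Cofactor C_11 = (-1)^(1+1) * minor(1,1) = -1
Entry delta = -2 - -3 = 1
Det delta = 1 * -1 = -1
New det = 3 + -1 = 2

Answer: 2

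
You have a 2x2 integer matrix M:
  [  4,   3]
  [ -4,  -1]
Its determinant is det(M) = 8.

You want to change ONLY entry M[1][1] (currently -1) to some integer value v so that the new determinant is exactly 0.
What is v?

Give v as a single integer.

det is linear in entry M[1][1]: det = old_det + (v - -1) * C_11
Cofactor C_11 = 4
Want det = 0: 8 + (v - -1) * 4 = 0
  (v - -1) = -8 / 4 = -2
  v = -1 + (-2) = -3

Answer: -3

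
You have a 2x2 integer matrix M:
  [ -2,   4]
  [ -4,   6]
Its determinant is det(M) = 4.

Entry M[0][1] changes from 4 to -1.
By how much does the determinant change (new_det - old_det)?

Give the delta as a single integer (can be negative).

Answer: -20

Derivation:
Cofactor C_01 = 4
Entry delta = -1 - 4 = -5
Det delta = entry_delta * cofactor = -5 * 4 = -20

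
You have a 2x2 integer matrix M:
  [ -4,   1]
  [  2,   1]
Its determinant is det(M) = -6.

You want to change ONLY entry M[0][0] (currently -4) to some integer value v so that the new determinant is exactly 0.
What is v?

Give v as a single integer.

Answer: 2

Derivation:
det is linear in entry M[0][0]: det = old_det + (v - -4) * C_00
Cofactor C_00 = 1
Want det = 0: -6 + (v - -4) * 1 = 0
  (v - -4) = 6 / 1 = 6
  v = -4 + (6) = 2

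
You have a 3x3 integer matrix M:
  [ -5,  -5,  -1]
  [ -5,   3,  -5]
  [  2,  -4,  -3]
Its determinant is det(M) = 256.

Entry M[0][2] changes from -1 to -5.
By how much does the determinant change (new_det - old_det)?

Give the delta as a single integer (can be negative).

Cofactor C_02 = 14
Entry delta = -5 - -1 = -4
Det delta = entry_delta * cofactor = -4 * 14 = -56

Answer: -56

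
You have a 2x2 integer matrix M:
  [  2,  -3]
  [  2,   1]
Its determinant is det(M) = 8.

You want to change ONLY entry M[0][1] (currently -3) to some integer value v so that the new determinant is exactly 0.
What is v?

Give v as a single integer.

det is linear in entry M[0][1]: det = old_det + (v - -3) * C_01
Cofactor C_01 = -2
Want det = 0: 8 + (v - -3) * -2 = 0
  (v - -3) = -8 / -2 = 4
  v = -3 + (4) = 1

Answer: 1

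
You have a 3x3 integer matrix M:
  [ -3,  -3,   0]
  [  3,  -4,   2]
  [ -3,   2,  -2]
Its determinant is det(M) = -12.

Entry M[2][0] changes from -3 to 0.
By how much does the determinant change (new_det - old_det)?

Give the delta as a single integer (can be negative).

Answer: -18

Derivation:
Cofactor C_20 = -6
Entry delta = 0 - -3 = 3
Det delta = entry_delta * cofactor = 3 * -6 = -18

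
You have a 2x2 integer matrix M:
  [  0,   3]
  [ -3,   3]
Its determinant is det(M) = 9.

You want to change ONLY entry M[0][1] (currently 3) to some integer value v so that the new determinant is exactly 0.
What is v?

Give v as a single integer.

Answer: 0

Derivation:
det is linear in entry M[0][1]: det = old_det + (v - 3) * C_01
Cofactor C_01 = 3
Want det = 0: 9 + (v - 3) * 3 = 0
  (v - 3) = -9 / 3 = -3
  v = 3 + (-3) = 0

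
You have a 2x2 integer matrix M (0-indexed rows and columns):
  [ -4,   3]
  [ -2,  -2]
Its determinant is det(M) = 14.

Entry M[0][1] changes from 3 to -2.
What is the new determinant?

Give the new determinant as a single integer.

Answer: 4

Derivation:
det is linear in row 0: changing M[0][1] by delta changes det by delta * cofactor(0,1).
Cofactor C_01 = (-1)^(0+1) * minor(0,1) = 2
Entry delta = -2 - 3 = -5
Det delta = -5 * 2 = -10
New det = 14 + -10 = 4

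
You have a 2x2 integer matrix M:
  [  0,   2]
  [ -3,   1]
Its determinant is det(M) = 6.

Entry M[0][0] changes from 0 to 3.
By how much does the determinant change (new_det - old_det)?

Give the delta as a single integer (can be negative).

Answer: 3

Derivation:
Cofactor C_00 = 1
Entry delta = 3 - 0 = 3
Det delta = entry_delta * cofactor = 3 * 1 = 3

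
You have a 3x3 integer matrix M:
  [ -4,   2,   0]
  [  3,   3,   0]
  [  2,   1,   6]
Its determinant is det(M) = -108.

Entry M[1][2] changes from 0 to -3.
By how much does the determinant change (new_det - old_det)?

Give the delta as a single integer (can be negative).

Answer: -24

Derivation:
Cofactor C_12 = 8
Entry delta = -3 - 0 = -3
Det delta = entry_delta * cofactor = -3 * 8 = -24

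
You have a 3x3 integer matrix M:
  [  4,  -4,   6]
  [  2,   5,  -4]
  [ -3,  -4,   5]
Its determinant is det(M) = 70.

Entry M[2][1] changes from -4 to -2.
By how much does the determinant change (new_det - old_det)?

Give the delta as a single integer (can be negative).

Answer: 56

Derivation:
Cofactor C_21 = 28
Entry delta = -2 - -4 = 2
Det delta = entry_delta * cofactor = 2 * 28 = 56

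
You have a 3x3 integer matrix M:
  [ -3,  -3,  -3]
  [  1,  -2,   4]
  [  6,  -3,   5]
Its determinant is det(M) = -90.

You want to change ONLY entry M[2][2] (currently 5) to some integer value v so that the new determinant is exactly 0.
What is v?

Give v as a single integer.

det is linear in entry M[2][2]: det = old_det + (v - 5) * C_22
Cofactor C_22 = 9
Want det = 0: -90 + (v - 5) * 9 = 0
  (v - 5) = 90 / 9 = 10
  v = 5 + (10) = 15

Answer: 15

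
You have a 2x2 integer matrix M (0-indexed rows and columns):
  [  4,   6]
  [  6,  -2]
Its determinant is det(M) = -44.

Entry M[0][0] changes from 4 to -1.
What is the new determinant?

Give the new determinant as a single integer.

det is linear in row 0: changing M[0][0] by delta changes det by delta * cofactor(0,0).
Cofactor C_00 = (-1)^(0+0) * minor(0,0) = -2
Entry delta = -1 - 4 = -5
Det delta = -5 * -2 = 10
New det = -44 + 10 = -34

Answer: -34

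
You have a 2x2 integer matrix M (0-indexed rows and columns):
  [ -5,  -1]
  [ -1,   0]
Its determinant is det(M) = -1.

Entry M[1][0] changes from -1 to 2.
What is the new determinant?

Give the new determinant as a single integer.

Answer: 2

Derivation:
det is linear in row 1: changing M[1][0] by delta changes det by delta * cofactor(1,0).
Cofactor C_10 = (-1)^(1+0) * minor(1,0) = 1
Entry delta = 2 - -1 = 3
Det delta = 3 * 1 = 3
New det = -1 + 3 = 2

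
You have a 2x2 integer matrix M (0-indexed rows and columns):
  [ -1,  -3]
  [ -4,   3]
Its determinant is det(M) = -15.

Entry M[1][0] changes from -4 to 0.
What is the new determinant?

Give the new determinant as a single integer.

Answer: -3

Derivation:
det is linear in row 1: changing M[1][0] by delta changes det by delta * cofactor(1,0).
Cofactor C_10 = (-1)^(1+0) * minor(1,0) = 3
Entry delta = 0 - -4 = 4
Det delta = 4 * 3 = 12
New det = -15 + 12 = -3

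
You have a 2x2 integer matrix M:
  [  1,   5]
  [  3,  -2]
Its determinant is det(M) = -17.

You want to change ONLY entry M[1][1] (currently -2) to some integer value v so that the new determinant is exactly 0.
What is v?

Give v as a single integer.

Answer: 15

Derivation:
det is linear in entry M[1][1]: det = old_det + (v - -2) * C_11
Cofactor C_11 = 1
Want det = 0: -17 + (v - -2) * 1 = 0
  (v - -2) = 17 / 1 = 17
  v = -2 + (17) = 15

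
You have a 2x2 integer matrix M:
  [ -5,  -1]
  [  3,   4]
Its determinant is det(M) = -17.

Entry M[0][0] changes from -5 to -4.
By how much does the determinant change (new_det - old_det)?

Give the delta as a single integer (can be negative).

Answer: 4

Derivation:
Cofactor C_00 = 4
Entry delta = -4 - -5 = 1
Det delta = entry_delta * cofactor = 1 * 4 = 4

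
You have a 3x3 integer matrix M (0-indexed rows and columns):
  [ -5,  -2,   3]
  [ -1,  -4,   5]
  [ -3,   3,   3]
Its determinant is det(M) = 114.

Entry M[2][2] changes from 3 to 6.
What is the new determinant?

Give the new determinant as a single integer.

det is linear in row 2: changing M[2][2] by delta changes det by delta * cofactor(2,2).
Cofactor C_22 = (-1)^(2+2) * minor(2,2) = 18
Entry delta = 6 - 3 = 3
Det delta = 3 * 18 = 54
New det = 114 + 54 = 168

Answer: 168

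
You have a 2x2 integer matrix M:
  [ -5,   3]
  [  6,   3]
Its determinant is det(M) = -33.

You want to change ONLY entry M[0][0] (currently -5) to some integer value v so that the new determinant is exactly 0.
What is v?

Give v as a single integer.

Answer: 6

Derivation:
det is linear in entry M[0][0]: det = old_det + (v - -5) * C_00
Cofactor C_00 = 3
Want det = 0: -33 + (v - -5) * 3 = 0
  (v - -5) = 33 / 3 = 11
  v = -5 + (11) = 6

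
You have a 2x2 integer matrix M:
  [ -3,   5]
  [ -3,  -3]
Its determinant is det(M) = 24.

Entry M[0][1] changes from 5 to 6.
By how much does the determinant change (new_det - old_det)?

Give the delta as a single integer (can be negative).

Cofactor C_01 = 3
Entry delta = 6 - 5 = 1
Det delta = entry_delta * cofactor = 1 * 3 = 3

Answer: 3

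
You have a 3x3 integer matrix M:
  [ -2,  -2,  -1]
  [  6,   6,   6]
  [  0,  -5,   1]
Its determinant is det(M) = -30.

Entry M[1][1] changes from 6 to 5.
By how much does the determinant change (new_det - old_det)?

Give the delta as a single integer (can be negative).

Cofactor C_11 = -2
Entry delta = 5 - 6 = -1
Det delta = entry_delta * cofactor = -1 * -2 = 2

Answer: 2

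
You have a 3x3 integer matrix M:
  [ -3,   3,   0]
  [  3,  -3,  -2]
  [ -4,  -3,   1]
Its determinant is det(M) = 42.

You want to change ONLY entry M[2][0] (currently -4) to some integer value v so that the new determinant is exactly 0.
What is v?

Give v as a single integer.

det is linear in entry M[2][0]: det = old_det + (v - -4) * C_20
Cofactor C_20 = -6
Want det = 0: 42 + (v - -4) * -6 = 0
  (v - -4) = -42 / -6 = 7
  v = -4 + (7) = 3

Answer: 3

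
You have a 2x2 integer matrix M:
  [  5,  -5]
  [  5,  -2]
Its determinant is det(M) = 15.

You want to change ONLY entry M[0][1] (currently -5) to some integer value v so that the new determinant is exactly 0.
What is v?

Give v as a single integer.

Answer: -2

Derivation:
det is linear in entry M[0][1]: det = old_det + (v - -5) * C_01
Cofactor C_01 = -5
Want det = 0: 15 + (v - -5) * -5 = 0
  (v - -5) = -15 / -5 = 3
  v = -5 + (3) = -2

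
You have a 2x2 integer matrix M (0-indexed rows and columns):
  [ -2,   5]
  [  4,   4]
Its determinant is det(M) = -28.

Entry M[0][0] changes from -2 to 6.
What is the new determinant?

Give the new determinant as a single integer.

Answer: 4

Derivation:
det is linear in row 0: changing M[0][0] by delta changes det by delta * cofactor(0,0).
Cofactor C_00 = (-1)^(0+0) * minor(0,0) = 4
Entry delta = 6 - -2 = 8
Det delta = 8 * 4 = 32
New det = -28 + 32 = 4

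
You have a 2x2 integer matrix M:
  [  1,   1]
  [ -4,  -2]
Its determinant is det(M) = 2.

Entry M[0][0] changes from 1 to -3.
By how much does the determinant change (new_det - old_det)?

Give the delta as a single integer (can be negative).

Answer: 8

Derivation:
Cofactor C_00 = -2
Entry delta = -3 - 1 = -4
Det delta = entry_delta * cofactor = -4 * -2 = 8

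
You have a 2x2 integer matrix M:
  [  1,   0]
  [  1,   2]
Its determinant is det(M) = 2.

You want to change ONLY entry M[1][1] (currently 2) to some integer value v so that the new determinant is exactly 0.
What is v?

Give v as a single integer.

det is linear in entry M[1][1]: det = old_det + (v - 2) * C_11
Cofactor C_11 = 1
Want det = 0: 2 + (v - 2) * 1 = 0
  (v - 2) = -2 / 1 = -2
  v = 2 + (-2) = 0

Answer: 0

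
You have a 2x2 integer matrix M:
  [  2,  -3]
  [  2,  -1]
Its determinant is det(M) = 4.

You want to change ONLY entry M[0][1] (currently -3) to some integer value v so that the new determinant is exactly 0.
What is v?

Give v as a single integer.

Answer: -1

Derivation:
det is linear in entry M[0][1]: det = old_det + (v - -3) * C_01
Cofactor C_01 = -2
Want det = 0: 4 + (v - -3) * -2 = 0
  (v - -3) = -4 / -2 = 2
  v = -3 + (2) = -1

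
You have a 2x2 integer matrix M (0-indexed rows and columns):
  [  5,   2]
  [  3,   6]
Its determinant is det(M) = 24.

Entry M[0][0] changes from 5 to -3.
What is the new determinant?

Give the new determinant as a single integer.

Answer: -24

Derivation:
det is linear in row 0: changing M[0][0] by delta changes det by delta * cofactor(0,0).
Cofactor C_00 = (-1)^(0+0) * minor(0,0) = 6
Entry delta = -3 - 5 = -8
Det delta = -8 * 6 = -48
New det = 24 + -48 = -24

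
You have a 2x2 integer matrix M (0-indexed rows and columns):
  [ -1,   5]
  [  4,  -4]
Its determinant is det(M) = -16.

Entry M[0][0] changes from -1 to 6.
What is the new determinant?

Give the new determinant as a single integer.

Answer: -44

Derivation:
det is linear in row 0: changing M[0][0] by delta changes det by delta * cofactor(0,0).
Cofactor C_00 = (-1)^(0+0) * minor(0,0) = -4
Entry delta = 6 - -1 = 7
Det delta = 7 * -4 = -28
New det = -16 + -28 = -44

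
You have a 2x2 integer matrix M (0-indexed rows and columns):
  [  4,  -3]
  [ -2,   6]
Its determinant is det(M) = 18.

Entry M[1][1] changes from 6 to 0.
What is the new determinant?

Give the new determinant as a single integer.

det is linear in row 1: changing M[1][1] by delta changes det by delta * cofactor(1,1).
Cofactor C_11 = (-1)^(1+1) * minor(1,1) = 4
Entry delta = 0 - 6 = -6
Det delta = -6 * 4 = -24
New det = 18 + -24 = -6

Answer: -6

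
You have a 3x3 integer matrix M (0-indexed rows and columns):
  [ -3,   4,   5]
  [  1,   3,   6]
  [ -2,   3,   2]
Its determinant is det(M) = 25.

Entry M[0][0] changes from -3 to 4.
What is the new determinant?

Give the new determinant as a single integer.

Answer: -59

Derivation:
det is linear in row 0: changing M[0][0] by delta changes det by delta * cofactor(0,0).
Cofactor C_00 = (-1)^(0+0) * minor(0,0) = -12
Entry delta = 4 - -3 = 7
Det delta = 7 * -12 = -84
New det = 25 + -84 = -59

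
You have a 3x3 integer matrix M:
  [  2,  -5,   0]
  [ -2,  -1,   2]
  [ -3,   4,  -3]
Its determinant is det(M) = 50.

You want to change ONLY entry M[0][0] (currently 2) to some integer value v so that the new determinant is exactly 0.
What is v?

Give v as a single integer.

Answer: 12

Derivation:
det is linear in entry M[0][0]: det = old_det + (v - 2) * C_00
Cofactor C_00 = -5
Want det = 0: 50 + (v - 2) * -5 = 0
  (v - 2) = -50 / -5 = 10
  v = 2 + (10) = 12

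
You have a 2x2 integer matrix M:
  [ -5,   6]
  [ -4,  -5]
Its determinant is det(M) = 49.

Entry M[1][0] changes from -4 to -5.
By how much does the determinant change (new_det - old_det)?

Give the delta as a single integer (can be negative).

Answer: 6

Derivation:
Cofactor C_10 = -6
Entry delta = -5 - -4 = -1
Det delta = entry_delta * cofactor = -1 * -6 = 6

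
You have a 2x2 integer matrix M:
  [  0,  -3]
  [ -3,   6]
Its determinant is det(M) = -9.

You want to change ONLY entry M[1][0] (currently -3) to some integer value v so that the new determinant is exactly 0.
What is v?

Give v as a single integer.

Answer: 0

Derivation:
det is linear in entry M[1][0]: det = old_det + (v - -3) * C_10
Cofactor C_10 = 3
Want det = 0: -9 + (v - -3) * 3 = 0
  (v - -3) = 9 / 3 = 3
  v = -3 + (3) = 0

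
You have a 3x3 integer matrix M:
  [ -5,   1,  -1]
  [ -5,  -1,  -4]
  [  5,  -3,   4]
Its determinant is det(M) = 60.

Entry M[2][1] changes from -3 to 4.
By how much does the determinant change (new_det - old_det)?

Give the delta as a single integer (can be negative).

Answer: -105

Derivation:
Cofactor C_21 = -15
Entry delta = 4 - -3 = 7
Det delta = entry_delta * cofactor = 7 * -15 = -105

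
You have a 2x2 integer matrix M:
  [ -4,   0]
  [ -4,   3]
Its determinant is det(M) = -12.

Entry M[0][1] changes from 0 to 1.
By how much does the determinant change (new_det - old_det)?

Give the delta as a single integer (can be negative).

Answer: 4

Derivation:
Cofactor C_01 = 4
Entry delta = 1 - 0 = 1
Det delta = entry_delta * cofactor = 1 * 4 = 4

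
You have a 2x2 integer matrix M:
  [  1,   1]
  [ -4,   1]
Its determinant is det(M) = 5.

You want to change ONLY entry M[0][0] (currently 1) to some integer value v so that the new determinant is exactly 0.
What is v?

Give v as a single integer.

det is linear in entry M[0][0]: det = old_det + (v - 1) * C_00
Cofactor C_00 = 1
Want det = 0: 5 + (v - 1) * 1 = 0
  (v - 1) = -5 / 1 = -5
  v = 1 + (-5) = -4

Answer: -4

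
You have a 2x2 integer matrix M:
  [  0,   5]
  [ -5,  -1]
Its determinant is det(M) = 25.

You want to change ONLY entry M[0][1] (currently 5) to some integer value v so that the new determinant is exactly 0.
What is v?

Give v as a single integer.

det is linear in entry M[0][1]: det = old_det + (v - 5) * C_01
Cofactor C_01 = 5
Want det = 0: 25 + (v - 5) * 5 = 0
  (v - 5) = -25 / 5 = -5
  v = 5 + (-5) = 0

Answer: 0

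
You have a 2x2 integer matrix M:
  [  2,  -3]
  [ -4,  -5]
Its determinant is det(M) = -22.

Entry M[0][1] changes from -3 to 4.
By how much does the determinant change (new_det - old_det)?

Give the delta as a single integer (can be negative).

Answer: 28

Derivation:
Cofactor C_01 = 4
Entry delta = 4 - -3 = 7
Det delta = entry_delta * cofactor = 7 * 4 = 28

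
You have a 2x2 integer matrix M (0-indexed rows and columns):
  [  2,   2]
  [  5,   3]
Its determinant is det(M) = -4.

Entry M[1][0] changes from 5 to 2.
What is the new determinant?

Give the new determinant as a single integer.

Answer: 2

Derivation:
det is linear in row 1: changing M[1][0] by delta changes det by delta * cofactor(1,0).
Cofactor C_10 = (-1)^(1+0) * minor(1,0) = -2
Entry delta = 2 - 5 = -3
Det delta = -3 * -2 = 6
New det = -4 + 6 = 2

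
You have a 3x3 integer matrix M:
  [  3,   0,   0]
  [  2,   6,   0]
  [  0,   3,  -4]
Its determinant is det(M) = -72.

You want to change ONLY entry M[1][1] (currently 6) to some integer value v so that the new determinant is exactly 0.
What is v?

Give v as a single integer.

Answer: 0

Derivation:
det is linear in entry M[1][1]: det = old_det + (v - 6) * C_11
Cofactor C_11 = -12
Want det = 0: -72 + (v - 6) * -12 = 0
  (v - 6) = 72 / -12 = -6
  v = 6 + (-6) = 0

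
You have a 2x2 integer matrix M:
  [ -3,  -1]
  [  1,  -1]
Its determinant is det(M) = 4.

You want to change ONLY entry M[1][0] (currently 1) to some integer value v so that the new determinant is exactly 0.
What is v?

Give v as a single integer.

det is linear in entry M[1][0]: det = old_det + (v - 1) * C_10
Cofactor C_10 = 1
Want det = 0: 4 + (v - 1) * 1 = 0
  (v - 1) = -4 / 1 = -4
  v = 1 + (-4) = -3

Answer: -3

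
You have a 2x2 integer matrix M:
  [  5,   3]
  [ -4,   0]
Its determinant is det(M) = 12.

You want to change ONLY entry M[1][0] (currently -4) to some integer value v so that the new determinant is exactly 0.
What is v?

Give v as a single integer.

det is linear in entry M[1][0]: det = old_det + (v - -4) * C_10
Cofactor C_10 = -3
Want det = 0: 12 + (v - -4) * -3 = 0
  (v - -4) = -12 / -3 = 4
  v = -4 + (4) = 0

Answer: 0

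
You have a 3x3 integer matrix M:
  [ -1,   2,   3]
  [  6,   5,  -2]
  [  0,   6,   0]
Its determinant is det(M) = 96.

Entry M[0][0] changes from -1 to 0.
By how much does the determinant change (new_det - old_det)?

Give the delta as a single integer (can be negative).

Cofactor C_00 = 12
Entry delta = 0 - -1 = 1
Det delta = entry_delta * cofactor = 1 * 12 = 12

Answer: 12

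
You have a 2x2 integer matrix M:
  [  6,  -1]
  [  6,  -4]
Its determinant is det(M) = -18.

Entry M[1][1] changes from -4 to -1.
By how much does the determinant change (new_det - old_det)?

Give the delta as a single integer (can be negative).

Cofactor C_11 = 6
Entry delta = -1 - -4 = 3
Det delta = entry_delta * cofactor = 3 * 6 = 18

Answer: 18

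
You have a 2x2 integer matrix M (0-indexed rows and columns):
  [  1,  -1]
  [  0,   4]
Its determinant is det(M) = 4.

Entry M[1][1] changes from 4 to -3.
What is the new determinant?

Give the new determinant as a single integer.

det is linear in row 1: changing M[1][1] by delta changes det by delta * cofactor(1,1).
Cofactor C_11 = (-1)^(1+1) * minor(1,1) = 1
Entry delta = -3 - 4 = -7
Det delta = -7 * 1 = -7
New det = 4 + -7 = -3

Answer: -3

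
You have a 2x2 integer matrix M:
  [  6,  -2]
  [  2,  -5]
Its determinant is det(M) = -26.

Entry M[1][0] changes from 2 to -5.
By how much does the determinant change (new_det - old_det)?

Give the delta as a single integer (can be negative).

Answer: -14

Derivation:
Cofactor C_10 = 2
Entry delta = -5 - 2 = -7
Det delta = entry_delta * cofactor = -7 * 2 = -14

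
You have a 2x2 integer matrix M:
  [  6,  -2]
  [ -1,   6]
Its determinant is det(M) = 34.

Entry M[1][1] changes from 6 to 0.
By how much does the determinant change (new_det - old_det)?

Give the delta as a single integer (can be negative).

Cofactor C_11 = 6
Entry delta = 0 - 6 = -6
Det delta = entry_delta * cofactor = -6 * 6 = -36

Answer: -36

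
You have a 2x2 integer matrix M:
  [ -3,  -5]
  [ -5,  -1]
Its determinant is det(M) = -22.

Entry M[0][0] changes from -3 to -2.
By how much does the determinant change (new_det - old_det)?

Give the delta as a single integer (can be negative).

Answer: -1

Derivation:
Cofactor C_00 = -1
Entry delta = -2 - -3 = 1
Det delta = entry_delta * cofactor = 1 * -1 = -1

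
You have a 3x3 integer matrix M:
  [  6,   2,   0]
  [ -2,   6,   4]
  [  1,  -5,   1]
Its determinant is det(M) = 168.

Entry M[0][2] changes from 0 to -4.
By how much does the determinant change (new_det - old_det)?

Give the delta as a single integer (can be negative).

Answer: -16

Derivation:
Cofactor C_02 = 4
Entry delta = -4 - 0 = -4
Det delta = entry_delta * cofactor = -4 * 4 = -16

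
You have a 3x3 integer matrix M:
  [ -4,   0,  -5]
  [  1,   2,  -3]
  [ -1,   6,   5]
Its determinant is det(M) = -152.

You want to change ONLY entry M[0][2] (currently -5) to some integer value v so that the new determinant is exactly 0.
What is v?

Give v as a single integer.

det is linear in entry M[0][2]: det = old_det + (v - -5) * C_02
Cofactor C_02 = 8
Want det = 0: -152 + (v - -5) * 8 = 0
  (v - -5) = 152 / 8 = 19
  v = -5 + (19) = 14

Answer: 14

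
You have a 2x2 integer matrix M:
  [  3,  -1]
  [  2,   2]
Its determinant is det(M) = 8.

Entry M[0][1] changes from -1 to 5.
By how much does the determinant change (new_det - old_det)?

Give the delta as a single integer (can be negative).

Cofactor C_01 = -2
Entry delta = 5 - -1 = 6
Det delta = entry_delta * cofactor = 6 * -2 = -12

Answer: -12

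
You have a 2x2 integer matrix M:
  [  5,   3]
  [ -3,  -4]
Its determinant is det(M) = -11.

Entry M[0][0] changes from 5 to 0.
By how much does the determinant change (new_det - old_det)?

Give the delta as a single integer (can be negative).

Cofactor C_00 = -4
Entry delta = 0 - 5 = -5
Det delta = entry_delta * cofactor = -5 * -4 = 20

Answer: 20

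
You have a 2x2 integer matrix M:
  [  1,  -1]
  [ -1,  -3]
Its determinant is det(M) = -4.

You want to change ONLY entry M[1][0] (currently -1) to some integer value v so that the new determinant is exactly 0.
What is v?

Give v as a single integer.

Answer: 3

Derivation:
det is linear in entry M[1][0]: det = old_det + (v - -1) * C_10
Cofactor C_10 = 1
Want det = 0: -4 + (v - -1) * 1 = 0
  (v - -1) = 4 / 1 = 4
  v = -1 + (4) = 3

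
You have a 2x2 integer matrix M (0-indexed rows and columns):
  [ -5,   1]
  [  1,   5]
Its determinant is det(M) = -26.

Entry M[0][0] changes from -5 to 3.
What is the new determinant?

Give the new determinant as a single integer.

Answer: 14

Derivation:
det is linear in row 0: changing M[0][0] by delta changes det by delta * cofactor(0,0).
Cofactor C_00 = (-1)^(0+0) * minor(0,0) = 5
Entry delta = 3 - -5 = 8
Det delta = 8 * 5 = 40
New det = -26 + 40 = 14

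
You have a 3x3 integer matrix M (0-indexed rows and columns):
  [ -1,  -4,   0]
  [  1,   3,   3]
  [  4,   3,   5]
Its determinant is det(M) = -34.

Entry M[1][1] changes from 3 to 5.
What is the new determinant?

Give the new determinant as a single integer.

det is linear in row 1: changing M[1][1] by delta changes det by delta * cofactor(1,1).
Cofactor C_11 = (-1)^(1+1) * minor(1,1) = -5
Entry delta = 5 - 3 = 2
Det delta = 2 * -5 = -10
New det = -34 + -10 = -44

Answer: -44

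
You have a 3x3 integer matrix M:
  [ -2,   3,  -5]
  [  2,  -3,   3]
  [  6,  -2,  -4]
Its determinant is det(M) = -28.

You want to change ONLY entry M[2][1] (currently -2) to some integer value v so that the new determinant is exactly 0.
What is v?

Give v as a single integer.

Answer: -9

Derivation:
det is linear in entry M[2][1]: det = old_det + (v - -2) * C_21
Cofactor C_21 = -4
Want det = 0: -28 + (v - -2) * -4 = 0
  (v - -2) = 28 / -4 = -7
  v = -2 + (-7) = -9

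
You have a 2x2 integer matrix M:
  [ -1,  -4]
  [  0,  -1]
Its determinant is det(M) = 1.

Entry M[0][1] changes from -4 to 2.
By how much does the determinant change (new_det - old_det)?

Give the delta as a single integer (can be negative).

Answer: 0

Derivation:
Cofactor C_01 = 0
Entry delta = 2 - -4 = 6
Det delta = entry_delta * cofactor = 6 * 0 = 0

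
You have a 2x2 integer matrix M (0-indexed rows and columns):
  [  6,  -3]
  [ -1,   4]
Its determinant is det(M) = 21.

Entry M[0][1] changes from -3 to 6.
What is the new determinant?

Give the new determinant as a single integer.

det is linear in row 0: changing M[0][1] by delta changes det by delta * cofactor(0,1).
Cofactor C_01 = (-1)^(0+1) * minor(0,1) = 1
Entry delta = 6 - -3 = 9
Det delta = 9 * 1 = 9
New det = 21 + 9 = 30

Answer: 30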